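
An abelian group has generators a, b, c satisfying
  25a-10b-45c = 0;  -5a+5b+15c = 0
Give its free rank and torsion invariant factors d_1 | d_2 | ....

Answer: M ≅ ℤ^1 ⊕ ℤ/5 ⊕ ℤ/15

Derivation:
rank_ℚ(R)=2; free=3−2=1
SNF(R) diag = [5, 15] → torsion [5, 15]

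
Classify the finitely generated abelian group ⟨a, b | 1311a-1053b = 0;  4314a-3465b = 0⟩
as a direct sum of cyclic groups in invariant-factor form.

rank_ℚ(R)=2; free=2−2=0
SNF(R) diag = [3, 9] → torsion [3, 9]

Answer: M ≅ ℤ/3 ⊕ ℤ/9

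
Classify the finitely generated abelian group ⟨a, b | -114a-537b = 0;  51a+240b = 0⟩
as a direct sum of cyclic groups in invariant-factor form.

Answer: M ≅ ℤ/3 ⊕ ℤ/9

Derivation:
rank_ℚ(R)=2; free=2−2=0
SNF(R) diag = [3, 9] → torsion [3, 9]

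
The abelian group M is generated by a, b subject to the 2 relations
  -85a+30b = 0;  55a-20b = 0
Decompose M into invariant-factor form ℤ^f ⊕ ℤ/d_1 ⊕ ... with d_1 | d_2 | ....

rank_ℚ(R)=2; free=2−2=0
SNF(R) diag = [5, 10] → torsion [5, 10]

Answer: M ≅ ℤ/5 ⊕ ℤ/10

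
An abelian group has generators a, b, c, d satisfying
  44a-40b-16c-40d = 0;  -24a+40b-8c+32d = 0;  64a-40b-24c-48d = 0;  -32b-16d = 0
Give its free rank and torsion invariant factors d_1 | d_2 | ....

Answer: M ≅ ℤ/4 ⊕ ℤ/8 ⊕ ℤ/16 ⊕ ℤ/48

Derivation:
rank_ℚ(R)=4; free=4−4=0
SNF(R) diag = [4, 8, 16, 48] → torsion [4, 8, 16, 48]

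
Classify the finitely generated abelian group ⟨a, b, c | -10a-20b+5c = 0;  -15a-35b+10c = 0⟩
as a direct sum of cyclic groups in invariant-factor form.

rank_ℚ(R)=2; free=3−2=1
SNF(R) diag = [5, 5] → torsion [5, 5]

Answer: M ≅ ℤ^1 ⊕ ℤ/5 ⊕ ℤ/5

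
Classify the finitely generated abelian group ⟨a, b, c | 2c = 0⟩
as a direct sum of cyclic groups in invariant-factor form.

rank_ℚ(R)=1; free=3−1=2
SNF(R) diag = [2] → torsion [2]

Answer: M ≅ ℤ^2 ⊕ ℤ/2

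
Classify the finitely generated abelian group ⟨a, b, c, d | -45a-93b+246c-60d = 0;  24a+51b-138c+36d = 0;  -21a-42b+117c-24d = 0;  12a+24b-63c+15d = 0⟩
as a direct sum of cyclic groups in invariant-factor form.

Answer: M ≅ ℤ/3 ⊕ ℤ/3 ⊕ ℤ/9 ⊕ ℤ/9

Derivation:
rank_ℚ(R)=4; free=4−4=0
SNF(R) diag = [3, 3, 9, 9] → torsion [3, 3, 9, 9]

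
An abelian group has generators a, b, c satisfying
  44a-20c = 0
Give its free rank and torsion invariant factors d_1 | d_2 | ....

rank_ℚ(R)=1; free=3−1=2
SNF(R) diag = [4] → torsion [4]

Answer: M ≅ ℤ^2 ⊕ ℤ/4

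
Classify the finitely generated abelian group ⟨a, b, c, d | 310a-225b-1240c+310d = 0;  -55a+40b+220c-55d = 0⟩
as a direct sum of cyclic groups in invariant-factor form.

rank_ℚ(R)=2; free=4−2=2
SNF(R) diag = [5, 5] → torsion [5, 5]

Answer: M ≅ ℤ^2 ⊕ ℤ/5 ⊕ ℤ/5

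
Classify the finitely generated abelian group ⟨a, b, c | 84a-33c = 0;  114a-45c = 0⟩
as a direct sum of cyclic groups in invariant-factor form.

rank_ℚ(R)=2; free=3−2=1
SNF(R) diag = [3, 6] → torsion [3, 6]

Answer: M ≅ ℤ^1 ⊕ ℤ/3 ⊕ ℤ/6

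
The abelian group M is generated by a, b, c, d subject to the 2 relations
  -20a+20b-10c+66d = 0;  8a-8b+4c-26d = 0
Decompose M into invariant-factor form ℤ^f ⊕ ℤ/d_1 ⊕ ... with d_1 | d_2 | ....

Answer: M ≅ ℤ^2 ⊕ ℤ/2 ⊕ ℤ/2

Derivation:
rank_ℚ(R)=2; free=4−2=2
SNF(R) diag = [2, 2] → torsion [2, 2]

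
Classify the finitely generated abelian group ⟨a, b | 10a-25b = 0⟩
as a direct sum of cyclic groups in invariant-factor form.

Answer: M ≅ ℤ^1 ⊕ ℤ/5

Derivation:
rank_ℚ(R)=1; free=2−1=1
SNF(R) diag = [5] → torsion [5]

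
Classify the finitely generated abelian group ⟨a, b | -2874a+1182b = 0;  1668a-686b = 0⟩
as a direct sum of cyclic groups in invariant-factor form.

rank_ℚ(R)=2; free=2−2=0
SNF(R) diag = [2, 6] → torsion [2, 6]

Answer: M ≅ ℤ/2 ⊕ ℤ/6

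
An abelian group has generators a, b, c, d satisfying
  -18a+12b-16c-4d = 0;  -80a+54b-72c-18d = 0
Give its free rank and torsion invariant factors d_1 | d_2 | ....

rank_ℚ(R)=2; free=4−2=2
SNF(R) diag = [2, 2] → torsion [2, 2]

Answer: M ≅ ℤ^2 ⊕ ℤ/2 ⊕ ℤ/2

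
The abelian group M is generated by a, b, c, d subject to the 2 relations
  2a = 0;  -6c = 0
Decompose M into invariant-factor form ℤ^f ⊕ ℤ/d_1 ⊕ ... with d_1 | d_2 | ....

Answer: M ≅ ℤ^2 ⊕ ℤ/2 ⊕ ℤ/6

Derivation:
rank_ℚ(R)=2; free=4−2=2
SNF(R) diag = [2, 6] → torsion [2, 6]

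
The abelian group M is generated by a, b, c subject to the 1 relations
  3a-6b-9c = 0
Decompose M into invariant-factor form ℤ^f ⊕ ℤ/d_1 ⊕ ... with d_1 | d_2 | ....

Answer: M ≅ ℤ^2 ⊕ ℤ/3

Derivation:
rank_ℚ(R)=1; free=3−1=2
SNF(R) diag = [3] → torsion [3]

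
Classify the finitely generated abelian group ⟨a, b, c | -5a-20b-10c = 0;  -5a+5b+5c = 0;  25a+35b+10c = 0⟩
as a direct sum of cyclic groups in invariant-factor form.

Answer: M ≅ ℤ/5 ⊕ ℤ/5 ⊕ ℤ/5

Derivation:
rank_ℚ(R)=3; free=3−3=0
SNF(R) diag = [5, 5, 5] → torsion [5, 5, 5]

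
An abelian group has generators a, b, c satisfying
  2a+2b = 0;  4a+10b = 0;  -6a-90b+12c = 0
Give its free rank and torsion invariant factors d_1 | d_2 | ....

rank_ℚ(R)=3; free=3−3=0
SNF(R) diag = [2, 6, 12] → torsion [2, 6, 12]

Answer: M ≅ ℤ/2 ⊕ ℤ/6 ⊕ ℤ/12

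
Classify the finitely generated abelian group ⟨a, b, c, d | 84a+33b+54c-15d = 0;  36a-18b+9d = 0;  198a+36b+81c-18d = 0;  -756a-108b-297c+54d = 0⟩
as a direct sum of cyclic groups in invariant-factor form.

Answer: M ≅ ℤ/3 ⊕ ℤ/9 ⊕ ℤ/27 ⊕ ℤ/54

Derivation:
rank_ℚ(R)=4; free=4−4=0
SNF(R) diag = [3, 9, 27, 54] → torsion [3, 9, 27, 54]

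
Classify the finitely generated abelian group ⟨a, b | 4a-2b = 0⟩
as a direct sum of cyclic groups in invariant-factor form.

rank_ℚ(R)=1; free=2−1=1
SNF(R) diag = [2] → torsion [2]

Answer: M ≅ ℤ^1 ⊕ ℤ/2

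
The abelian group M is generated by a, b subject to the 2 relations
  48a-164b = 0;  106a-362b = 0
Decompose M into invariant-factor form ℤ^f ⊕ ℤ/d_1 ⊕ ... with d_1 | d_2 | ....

rank_ℚ(R)=2; free=2−2=0
SNF(R) diag = [2, 4] → torsion [2, 4]

Answer: M ≅ ℤ/2 ⊕ ℤ/4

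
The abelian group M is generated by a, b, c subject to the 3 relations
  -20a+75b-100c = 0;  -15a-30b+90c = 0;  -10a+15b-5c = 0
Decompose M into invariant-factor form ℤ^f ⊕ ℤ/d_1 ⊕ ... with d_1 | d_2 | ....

rank_ℚ(R)=3; free=3−3=0
SNF(R) diag = [5, 15, 45] → torsion [5, 15, 45]

Answer: M ≅ ℤ/5 ⊕ ℤ/15 ⊕ ℤ/45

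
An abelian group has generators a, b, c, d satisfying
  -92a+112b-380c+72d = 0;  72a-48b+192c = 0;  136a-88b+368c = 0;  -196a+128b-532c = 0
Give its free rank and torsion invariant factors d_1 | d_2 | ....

Answer: M ≅ ℤ/4 ⊕ ℤ/8 ⊕ ℤ/24 ⊕ ℤ/72

Derivation:
rank_ℚ(R)=4; free=4−4=0
SNF(R) diag = [4, 8, 24, 72] → torsion [4, 8, 24, 72]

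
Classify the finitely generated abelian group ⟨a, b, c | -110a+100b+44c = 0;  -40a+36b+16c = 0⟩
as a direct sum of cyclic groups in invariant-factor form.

rank_ℚ(R)=2; free=3−2=1
SNF(R) diag = [2, 4] → torsion [2, 4]

Answer: M ≅ ℤ^1 ⊕ ℤ/2 ⊕ ℤ/4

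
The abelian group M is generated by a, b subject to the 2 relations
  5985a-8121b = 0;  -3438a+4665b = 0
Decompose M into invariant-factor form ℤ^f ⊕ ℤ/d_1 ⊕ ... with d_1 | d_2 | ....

rank_ℚ(R)=2; free=2−2=0
SNF(R) diag = [3, 9] → torsion [3, 9]

Answer: M ≅ ℤ/3 ⊕ ℤ/9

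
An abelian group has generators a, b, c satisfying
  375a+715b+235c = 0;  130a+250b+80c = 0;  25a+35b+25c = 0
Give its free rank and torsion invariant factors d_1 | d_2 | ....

Answer: M ≅ ℤ/5 ⊕ ℤ/10 ⊕ ℤ/10

Derivation:
rank_ℚ(R)=3; free=3−3=0
SNF(R) diag = [5, 10, 10] → torsion [5, 10, 10]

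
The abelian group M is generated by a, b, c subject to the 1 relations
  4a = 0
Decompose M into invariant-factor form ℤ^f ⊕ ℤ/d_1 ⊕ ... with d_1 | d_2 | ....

Answer: M ≅ ℤ^2 ⊕ ℤ/4

Derivation:
rank_ℚ(R)=1; free=3−1=2
SNF(R) diag = [4] → torsion [4]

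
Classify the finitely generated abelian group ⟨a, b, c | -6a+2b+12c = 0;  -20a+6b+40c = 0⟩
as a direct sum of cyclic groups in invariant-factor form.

rank_ℚ(R)=2; free=3−2=1
SNF(R) diag = [2, 2] → torsion [2, 2]

Answer: M ≅ ℤ^1 ⊕ ℤ/2 ⊕ ℤ/2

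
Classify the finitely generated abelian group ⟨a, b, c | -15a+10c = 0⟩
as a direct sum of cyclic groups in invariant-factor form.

Answer: M ≅ ℤ^2 ⊕ ℤ/5

Derivation:
rank_ℚ(R)=1; free=3−1=2
SNF(R) diag = [5] → torsion [5]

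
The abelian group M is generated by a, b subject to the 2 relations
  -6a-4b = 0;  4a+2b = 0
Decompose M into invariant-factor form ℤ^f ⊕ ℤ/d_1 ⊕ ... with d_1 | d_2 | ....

rank_ℚ(R)=2; free=2−2=0
SNF(R) diag = [2, 2] → torsion [2, 2]

Answer: M ≅ ℤ/2 ⊕ ℤ/2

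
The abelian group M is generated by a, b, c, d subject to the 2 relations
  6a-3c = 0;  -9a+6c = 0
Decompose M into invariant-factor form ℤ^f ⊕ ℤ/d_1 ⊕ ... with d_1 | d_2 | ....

rank_ℚ(R)=2; free=4−2=2
SNF(R) diag = [3, 3] → torsion [3, 3]

Answer: M ≅ ℤ^2 ⊕ ℤ/3 ⊕ ℤ/3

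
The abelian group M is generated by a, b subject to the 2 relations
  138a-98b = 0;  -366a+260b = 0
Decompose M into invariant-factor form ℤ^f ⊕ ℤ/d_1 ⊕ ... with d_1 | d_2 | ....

Answer: M ≅ ℤ/2 ⊕ ℤ/6

Derivation:
rank_ℚ(R)=2; free=2−2=0
SNF(R) diag = [2, 6] → torsion [2, 6]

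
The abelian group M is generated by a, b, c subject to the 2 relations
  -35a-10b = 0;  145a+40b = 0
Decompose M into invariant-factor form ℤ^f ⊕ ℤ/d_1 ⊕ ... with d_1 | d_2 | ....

Answer: M ≅ ℤ^1 ⊕ ℤ/5 ⊕ ℤ/10

Derivation:
rank_ℚ(R)=2; free=3−2=1
SNF(R) diag = [5, 10] → torsion [5, 10]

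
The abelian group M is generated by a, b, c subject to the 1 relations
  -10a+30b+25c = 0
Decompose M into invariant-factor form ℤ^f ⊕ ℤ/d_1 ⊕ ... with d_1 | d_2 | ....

rank_ℚ(R)=1; free=3−1=2
SNF(R) diag = [5] → torsion [5]

Answer: M ≅ ℤ^2 ⊕ ℤ/5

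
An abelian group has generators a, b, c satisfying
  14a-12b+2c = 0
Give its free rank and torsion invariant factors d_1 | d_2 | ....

Answer: M ≅ ℤ^2 ⊕ ℤ/2

Derivation:
rank_ℚ(R)=1; free=3−1=2
SNF(R) diag = [2] → torsion [2]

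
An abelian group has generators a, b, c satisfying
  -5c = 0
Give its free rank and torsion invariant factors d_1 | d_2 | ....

Answer: M ≅ ℤ^2 ⊕ ℤ/5

Derivation:
rank_ℚ(R)=1; free=3−1=2
SNF(R) diag = [5] → torsion [5]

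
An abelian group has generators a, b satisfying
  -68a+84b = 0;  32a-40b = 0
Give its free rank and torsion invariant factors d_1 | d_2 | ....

rank_ℚ(R)=2; free=2−2=0
SNF(R) diag = [4, 8] → torsion [4, 8]

Answer: M ≅ ℤ/4 ⊕ ℤ/8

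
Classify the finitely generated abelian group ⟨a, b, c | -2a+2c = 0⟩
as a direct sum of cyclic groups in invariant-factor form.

rank_ℚ(R)=1; free=3−1=2
SNF(R) diag = [2] → torsion [2]

Answer: M ≅ ℤ^2 ⊕ ℤ/2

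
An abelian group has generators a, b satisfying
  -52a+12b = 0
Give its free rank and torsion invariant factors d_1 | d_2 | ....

rank_ℚ(R)=1; free=2−1=1
SNF(R) diag = [4] → torsion [4]

Answer: M ≅ ℤ^1 ⊕ ℤ/4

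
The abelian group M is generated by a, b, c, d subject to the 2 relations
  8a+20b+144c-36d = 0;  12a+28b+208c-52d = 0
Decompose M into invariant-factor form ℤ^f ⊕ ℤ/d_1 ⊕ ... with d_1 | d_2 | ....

rank_ℚ(R)=2; free=4−2=2
SNF(R) diag = [4, 4] → torsion [4, 4]

Answer: M ≅ ℤ^2 ⊕ ℤ/4 ⊕ ℤ/4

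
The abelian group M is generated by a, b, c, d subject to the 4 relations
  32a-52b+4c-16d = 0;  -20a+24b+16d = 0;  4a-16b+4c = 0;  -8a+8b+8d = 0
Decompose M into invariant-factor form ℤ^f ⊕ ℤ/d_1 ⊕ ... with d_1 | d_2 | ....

Answer: M ≅ ℤ/4 ⊕ ℤ/4 ⊕ ℤ/4 ⊕ ℤ/8

Derivation:
rank_ℚ(R)=4; free=4−4=0
SNF(R) diag = [4, 4, 4, 8] → torsion [4, 4, 4, 8]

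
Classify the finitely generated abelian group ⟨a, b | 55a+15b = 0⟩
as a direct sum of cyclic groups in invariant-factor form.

Answer: M ≅ ℤ^1 ⊕ ℤ/5

Derivation:
rank_ℚ(R)=1; free=2−1=1
SNF(R) diag = [5] → torsion [5]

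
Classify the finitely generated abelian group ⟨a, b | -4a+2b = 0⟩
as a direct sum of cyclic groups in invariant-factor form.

rank_ℚ(R)=1; free=2−1=1
SNF(R) diag = [2] → torsion [2]

Answer: M ≅ ℤ^1 ⊕ ℤ/2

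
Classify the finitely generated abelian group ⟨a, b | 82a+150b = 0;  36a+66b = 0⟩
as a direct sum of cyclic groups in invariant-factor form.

Answer: M ≅ ℤ/2 ⊕ ℤ/6

Derivation:
rank_ℚ(R)=2; free=2−2=0
SNF(R) diag = [2, 6] → torsion [2, 6]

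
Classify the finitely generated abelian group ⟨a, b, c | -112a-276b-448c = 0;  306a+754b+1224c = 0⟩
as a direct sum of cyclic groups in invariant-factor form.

Answer: M ≅ ℤ^1 ⊕ ℤ/2 ⊕ ℤ/4

Derivation:
rank_ℚ(R)=2; free=3−2=1
SNF(R) diag = [2, 4] → torsion [2, 4]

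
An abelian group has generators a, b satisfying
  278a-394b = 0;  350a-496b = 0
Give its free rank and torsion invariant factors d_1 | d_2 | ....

Answer: M ≅ ℤ/2 ⊕ ℤ/6

Derivation:
rank_ℚ(R)=2; free=2−2=0
SNF(R) diag = [2, 6] → torsion [2, 6]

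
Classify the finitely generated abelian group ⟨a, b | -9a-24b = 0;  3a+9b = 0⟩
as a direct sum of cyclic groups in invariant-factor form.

Answer: M ≅ ℤ/3 ⊕ ℤ/3

Derivation:
rank_ℚ(R)=2; free=2−2=0
SNF(R) diag = [3, 3] → torsion [3, 3]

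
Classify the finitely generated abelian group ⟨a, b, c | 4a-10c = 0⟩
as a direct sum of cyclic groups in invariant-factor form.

rank_ℚ(R)=1; free=3−1=2
SNF(R) diag = [2] → torsion [2]

Answer: M ≅ ℤ^2 ⊕ ℤ/2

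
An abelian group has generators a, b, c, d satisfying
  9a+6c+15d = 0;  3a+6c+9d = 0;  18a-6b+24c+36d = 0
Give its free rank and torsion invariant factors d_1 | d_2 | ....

rank_ℚ(R)=3; free=4−3=1
SNF(R) diag = [3, 6, 12] → torsion [3, 6, 12]

Answer: M ≅ ℤ^1 ⊕ ℤ/3 ⊕ ℤ/6 ⊕ ℤ/12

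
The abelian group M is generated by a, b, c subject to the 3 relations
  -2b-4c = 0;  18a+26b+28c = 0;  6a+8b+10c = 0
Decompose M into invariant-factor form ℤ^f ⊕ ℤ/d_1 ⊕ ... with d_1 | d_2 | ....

rank_ℚ(R)=3; free=3−3=0
SNF(R) diag = [2, 6, 6] → torsion [2, 6, 6]

Answer: M ≅ ℤ/2 ⊕ ℤ/6 ⊕ ℤ/6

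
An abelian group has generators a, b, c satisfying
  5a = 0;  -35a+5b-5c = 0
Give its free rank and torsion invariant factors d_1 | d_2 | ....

rank_ℚ(R)=2; free=3−2=1
SNF(R) diag = [5, 5] → torsion [5, 5]

Answer: M ≅ ℤ^1 ⊕ ℤ/5 ⊕ ℤ/5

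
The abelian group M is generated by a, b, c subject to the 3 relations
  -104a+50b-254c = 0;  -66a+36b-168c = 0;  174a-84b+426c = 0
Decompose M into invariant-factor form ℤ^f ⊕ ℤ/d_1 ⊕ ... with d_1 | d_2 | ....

Answer: M ≅ ℤ/2 ⊕ ℤ/6 ⊕ ℤ/18

Derivation:
rank_ℚ(R)=3; free=3−3=0
SNF(R) diag = [2, 6, 18] → torsion [2, 6, 18]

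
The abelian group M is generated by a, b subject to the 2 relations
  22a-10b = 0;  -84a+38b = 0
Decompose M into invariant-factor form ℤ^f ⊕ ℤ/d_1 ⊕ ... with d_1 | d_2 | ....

Answer: M ≅ ℤ/2 ⊕ ℤ/2

Derivation:
rank_ℚ(R)=2; free=2−2=0
SNF(R) diag = [2, 2] → torsion [2, 2]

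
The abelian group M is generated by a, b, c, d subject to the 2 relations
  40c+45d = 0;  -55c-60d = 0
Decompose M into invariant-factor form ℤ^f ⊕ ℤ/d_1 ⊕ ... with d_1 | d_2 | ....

Answer: M ≅ ℤ^2 ⊕ ℤ/5 ⊕ ℤ/15

Derivation:
rank_ℚ(R)=2; free=4−2=2
SNF(R) diag = [5, 15] → torsion [5, 15]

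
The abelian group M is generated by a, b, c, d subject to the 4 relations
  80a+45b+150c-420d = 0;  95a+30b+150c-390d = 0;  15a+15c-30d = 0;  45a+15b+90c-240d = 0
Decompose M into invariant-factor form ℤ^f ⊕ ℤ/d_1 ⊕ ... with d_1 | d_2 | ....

Answer: M ≅ ℤ/5 ⊕ ℤ/15 ⊕ ℤ/15 ⊕ ℤ/30

Derivation:
rank_ℚ(R)=4; free=4−4=0
SNF(R) diag = [5, 15, 15, 30] → torsion [5, 15, 15, 30]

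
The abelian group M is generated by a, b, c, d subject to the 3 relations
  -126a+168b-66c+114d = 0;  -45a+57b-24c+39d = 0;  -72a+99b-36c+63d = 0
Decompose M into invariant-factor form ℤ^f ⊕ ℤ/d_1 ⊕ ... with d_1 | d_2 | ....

Answer: M ≅ ℤ^1 ⊕ ℤ/3 ⊕ ℤ/9 ⊕ ℤ/18

Derivation:
rank_ℚ(R)=3; free=4−3=1
SNF(R) diag = [3, 9, 18] → torsion [3, 9, 18]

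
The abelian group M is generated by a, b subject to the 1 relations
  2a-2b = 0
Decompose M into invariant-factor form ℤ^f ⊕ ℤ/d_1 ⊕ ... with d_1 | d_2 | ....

rank_ℚ(R)=1; free=2−1=1
SNF(R) diag = [2] → torsion [2]

Answer: M ≅ ℤ^1 ⊕ ℤ/2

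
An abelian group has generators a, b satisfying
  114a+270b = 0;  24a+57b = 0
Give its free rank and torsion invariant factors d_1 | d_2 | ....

Answer: M ≅ ℤ/3 ⊕ ℤ/6

Derivation:
rank_ℚ(R)=2; free=2−2=0
SNF(R) diag = [3, 6] → torsion [3, 6]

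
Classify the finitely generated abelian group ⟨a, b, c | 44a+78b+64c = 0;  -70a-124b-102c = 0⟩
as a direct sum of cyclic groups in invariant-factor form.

Answer: M ≅ ℤ^1 ⊕ ℤ/2 ⊕ ℤ/2

Derivation:
rank_ℚ(R)=2; free=3−2=1
SNF(R) diag = [2, 2] → torsion [2, 2]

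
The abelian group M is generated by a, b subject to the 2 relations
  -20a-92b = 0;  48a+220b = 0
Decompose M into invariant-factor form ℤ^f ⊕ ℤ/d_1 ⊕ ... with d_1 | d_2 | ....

Answer: M ≅ ℤ/4 ⊕ ℤ/4

Derivation:
rank_ℚ(R)=2; free=2−2=0
SNF(R) diag = [4, 4] → torsion [4, 4]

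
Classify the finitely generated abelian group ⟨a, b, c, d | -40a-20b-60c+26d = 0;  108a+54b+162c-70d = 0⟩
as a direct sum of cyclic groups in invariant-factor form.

rank_ℚ(R)=2; free=4−2=2
SNF(R) diag = [2, 2] → torsion [2, 2]

Answer: M ≅ ℤ^2 ⊕ ℤ/2 ⊕ ℤ/2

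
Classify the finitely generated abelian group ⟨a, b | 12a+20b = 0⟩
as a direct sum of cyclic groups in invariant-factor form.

rank_ℚ(R)=1; free=2−1=1
SNF(R) diag = [4] → torsion [4]

Answer: M ≅ ℤ^1 ⊕ ℤ/4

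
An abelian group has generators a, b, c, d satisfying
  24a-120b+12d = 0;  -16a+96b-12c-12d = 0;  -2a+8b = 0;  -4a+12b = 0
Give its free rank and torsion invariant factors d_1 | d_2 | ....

rank_ℚ(R)=4; free=4−4=0
SNF(R) diag = [2, 4, 12, 12] → torsion [2, 4, 12, 12]

Answer: M ≅ ℤ/2 ⊕ ℤ/4 ⊕ ℤ/12 ⊕ ℤ/12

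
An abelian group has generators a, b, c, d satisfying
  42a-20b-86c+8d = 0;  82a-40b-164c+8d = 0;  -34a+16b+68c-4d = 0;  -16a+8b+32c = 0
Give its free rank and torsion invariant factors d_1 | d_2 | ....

rank_ℚ(R)=4; free=4−4=0
SNF(R) diag = [2, 2, 4, 8] → torsion [2, 2, 4, 8]

Answer: M ≅ ℤ/2 ⊕ ℤ/2 ⊕ ℤ/4 ⊕ ℤ/8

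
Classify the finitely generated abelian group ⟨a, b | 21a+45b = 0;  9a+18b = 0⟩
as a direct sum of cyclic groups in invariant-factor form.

Answer: M ≅ ℤ/3 ⊕ ℤ/9

Derivation:
rank_ℚ(R)=2; free=2−2=0
SNF(R) diag = [3, 9] → torsion [3, 9]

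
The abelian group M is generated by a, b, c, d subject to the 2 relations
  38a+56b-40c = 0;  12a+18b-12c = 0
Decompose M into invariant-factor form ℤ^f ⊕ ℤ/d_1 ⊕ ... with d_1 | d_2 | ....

Answer: M ≅ ℤ^2 ⊕ ℤ/2 ⊕ ℤ/6

Derivation:
rank_ℚ(R)=2; free=4−2=2
SNF(R) diag = [2, 6] → torsion [2, 6]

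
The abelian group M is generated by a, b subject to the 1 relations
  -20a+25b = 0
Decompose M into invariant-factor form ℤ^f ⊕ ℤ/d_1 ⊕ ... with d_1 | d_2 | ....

Answer: M ≅ ℤ^1 ⊕ ℤ/5

Derivation:
rank_ℚ(R)=1; free=2−1=1
SNF(R) diag = [5] → torsion [5]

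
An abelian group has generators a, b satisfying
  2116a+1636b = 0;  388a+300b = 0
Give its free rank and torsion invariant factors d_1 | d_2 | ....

Answer: M ≅ ℤ/4 ⊕ ℤ/8

Derivation:
rank_ℚ(R)=2; free=2−2=0
SNF(R) diag = [4, 8] → torsion [4, 8]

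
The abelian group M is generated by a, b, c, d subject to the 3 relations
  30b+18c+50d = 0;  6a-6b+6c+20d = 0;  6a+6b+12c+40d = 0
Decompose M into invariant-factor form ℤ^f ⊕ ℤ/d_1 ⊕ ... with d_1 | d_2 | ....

Answer: M ≅ ℤ^1 ⊕ ℤ/2 ⊕ ℤ/6 ⊕ ℤ/6

Derivation:
rank_ℚ(R)=3; free=4−3=1
SNF(R) diag = [2, 6, 6] → torsion [2, 6, 6]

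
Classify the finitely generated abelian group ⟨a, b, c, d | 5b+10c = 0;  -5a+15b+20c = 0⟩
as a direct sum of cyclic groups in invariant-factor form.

Answer: M ≅ ℤ^2 ⊕ ℤ/5 ⊕ ℤ/5

Derivation:
rank_ℚ(R)=2; free=4−2=2
SNF(R) diag = [5, 5] → torsion [5, 5]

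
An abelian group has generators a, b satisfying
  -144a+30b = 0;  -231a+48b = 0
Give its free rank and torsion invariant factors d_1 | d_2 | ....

rank_ℚ(R)=2; free=2−2=0
SNF(R) diag = [3, 6] → torsion [3, 6]

Answer: M ≅ ℤ/3 ⊕ ℤ/6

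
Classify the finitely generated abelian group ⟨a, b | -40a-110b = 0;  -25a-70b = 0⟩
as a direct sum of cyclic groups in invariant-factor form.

Answer: M ≅ ℤ/5 ⊕ ℤ/10

Derivation:
rank_ℚ(R)=2; free=2−2=0
SNF(R) diag = [5, 10] → torsion [5, 10]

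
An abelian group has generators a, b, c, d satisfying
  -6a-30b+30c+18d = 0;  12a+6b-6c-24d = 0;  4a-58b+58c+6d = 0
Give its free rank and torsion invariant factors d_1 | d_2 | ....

rank_ℚ(R)=3; free=4−3=1
SNF(R) diag = [2, 6, 18] → torsion [2, 6, 18]

Answer: M ≅ ℤ^1 ⊕ ℤ/2 ⊕ ℤ/6 ⊕ ℤ/18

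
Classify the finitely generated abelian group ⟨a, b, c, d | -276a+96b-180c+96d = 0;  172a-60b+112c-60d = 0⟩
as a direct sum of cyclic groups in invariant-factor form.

rank_ℚ(R)=2; free=4−2=2
SNF(R) diag = [4, 12] → torsion [4, 12]

Answer: M ≅ ℤ^2 ⊕ ℤ/4 ⊕ ℤ/12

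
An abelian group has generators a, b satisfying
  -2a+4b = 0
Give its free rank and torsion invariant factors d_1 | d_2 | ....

Answer: M ≅ ℤ^1 ⊕ ℤ/2

Derivation:
rank_ℚ(R)=1; free=2−1=1
SNF(R) diag = [2] → torsion [2]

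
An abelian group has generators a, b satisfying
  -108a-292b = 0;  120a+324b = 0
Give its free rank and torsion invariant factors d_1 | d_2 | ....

Answer: M ≅ ℤ/4 ⊕ ℤ/12

Derivation:
rank_ℚ(R)=2; free=2−2=0
SNF(R) diag = [4, 12] → torsion [4, 12]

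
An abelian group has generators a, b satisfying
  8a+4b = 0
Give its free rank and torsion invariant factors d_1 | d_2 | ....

rank_ℚ(R)=1; free=2−1=1
SNF(R) diag = [4] → torsion [4]

Answer: M ≅ ℤ^1 ⊕ ℤ/4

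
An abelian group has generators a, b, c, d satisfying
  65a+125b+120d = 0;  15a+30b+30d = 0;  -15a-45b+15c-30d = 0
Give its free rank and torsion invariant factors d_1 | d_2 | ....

Answer: M ≅ ℤ^1 ⊕ ℤ/5 ⊕ ℤ/15 ⊕ ℤ/15

Derivation:
rank_ℚ(R)=3; free=4−3=1
SNF(R) diag = [5, 15, 15] → torsion [5, 15, 15]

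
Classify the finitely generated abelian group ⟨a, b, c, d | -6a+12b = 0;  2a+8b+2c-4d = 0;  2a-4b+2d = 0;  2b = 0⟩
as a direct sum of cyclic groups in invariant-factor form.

Answer: M ≅ ℤ/2 ⊕ ℤ/2 ⊕ ℤ/2 ⊕ ℤ/6

Derivation:
rank_ℚ(R)=4; free=4−4=0
SNF(R) diag = [2, 2, 2, 6] → torsion [2, 2, 2, 6]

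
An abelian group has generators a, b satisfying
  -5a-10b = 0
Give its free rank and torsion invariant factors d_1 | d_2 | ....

rank_ℚ(R)=1; free=2−1=1
SNF(R) diag = [5] → torsion [5]

Answer: M ≅ ℤ^1 ⊕ ℤ/5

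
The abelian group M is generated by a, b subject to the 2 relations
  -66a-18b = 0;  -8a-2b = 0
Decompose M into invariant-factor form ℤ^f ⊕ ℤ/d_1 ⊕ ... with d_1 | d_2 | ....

Answer: M ≅ ℤ/2 ⊕ ℤ/6

Derivation:
rank_ℚ(R)=2; free=2−2=0
SNF(R) diag = [2, 6] → torsion [2, 6]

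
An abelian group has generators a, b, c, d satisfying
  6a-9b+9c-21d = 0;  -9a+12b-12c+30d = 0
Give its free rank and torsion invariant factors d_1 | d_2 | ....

rank_ℚ(R)=2; free=4−2=2
SNF(R) diag = [3, 3] → torsion [3, 3]

Answer: M ≅ ℤ^2 ⊕ ℤ/3 ⊕ ℤ/3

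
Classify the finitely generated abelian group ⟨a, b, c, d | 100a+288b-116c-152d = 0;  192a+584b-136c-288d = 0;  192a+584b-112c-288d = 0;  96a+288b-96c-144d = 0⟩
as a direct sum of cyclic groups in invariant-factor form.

Answer: M ≅ ℤ/4 ⊕ ℤ/8 ⊕ ℤ/24 ⊕ ℤ/48

Derivation:
rank_ℚ(R)=4; free=4−4=0
SNF(R) diag = [4, 8, 24, 48] → torsion [4, 8, 24, 48]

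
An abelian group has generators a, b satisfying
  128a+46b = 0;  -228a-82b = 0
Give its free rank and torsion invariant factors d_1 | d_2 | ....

Answer: M ≅ ℤ/2 ⊕ ℤ/4

Derivation:
rank_ℚ(R)=2; free=2−2=0
SNF(R) diag = [2, 4] → torsion [2, 4]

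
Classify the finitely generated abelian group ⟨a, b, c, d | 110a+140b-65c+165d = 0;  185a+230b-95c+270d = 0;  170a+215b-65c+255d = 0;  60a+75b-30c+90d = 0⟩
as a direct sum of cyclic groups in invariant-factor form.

Answer: M ≅ ℤ/5 ⊕ ℤ/15 ⊕ ℤ/15 ⊕ ℤ/30

Derivation:
rank_ℚ(R)=4; free=4−4=0
SNF(R) diag = [5, 15, 15, 30] → torsion [5, 15, 15, 30]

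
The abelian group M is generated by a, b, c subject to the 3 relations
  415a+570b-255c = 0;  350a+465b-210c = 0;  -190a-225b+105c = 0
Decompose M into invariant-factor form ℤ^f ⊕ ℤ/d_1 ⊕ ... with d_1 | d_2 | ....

rank_ℚ(R)=3; free=3−3=0
SNF(R) diag = [5, 15, 15] → torsion [5, 15, 15]

Answer: M ≅ ℤ/5 ⊕ ℤ/15 ⊕ ℤ/15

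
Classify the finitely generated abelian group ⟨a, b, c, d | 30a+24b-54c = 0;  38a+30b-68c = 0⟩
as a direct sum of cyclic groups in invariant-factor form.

rank_ℚ(R)=2; free=4−2=2
SNF(R) diag = [2, 6] → torsion [2, 6]

Answer: M ≅ ℤ^2 ⊕ ℤ/2 ⊕ ℤ/6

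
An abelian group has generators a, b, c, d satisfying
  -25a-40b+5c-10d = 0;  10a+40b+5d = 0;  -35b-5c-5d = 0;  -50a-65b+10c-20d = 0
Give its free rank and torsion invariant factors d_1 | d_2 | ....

rank_ℚ(R)=4; free=4−4=0
SNF(R) diag = [5, 5, 5, 15] → torsion [5, 5, 5, 15]

Answer: M ≅ ℤ/5 ⊕ ℤ/5 ⊕ ℤ/5 ⊕ ℤ/15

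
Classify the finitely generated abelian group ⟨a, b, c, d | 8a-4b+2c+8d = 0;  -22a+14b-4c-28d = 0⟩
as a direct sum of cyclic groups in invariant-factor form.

rank_ℚ(R)=2; free=4−2=2
SNF(R) diag = [2, 6] → torsion [2, 6]

Answer: M ≅ ℤ^2 ⊕ ℤ/2 ⊕ ℤ/6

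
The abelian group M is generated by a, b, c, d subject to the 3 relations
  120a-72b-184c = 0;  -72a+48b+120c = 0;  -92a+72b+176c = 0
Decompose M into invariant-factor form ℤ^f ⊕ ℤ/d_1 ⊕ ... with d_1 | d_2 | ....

rank_ℚ(R)=3; free=4−3=1
SNF(R) diag = [4, 8, 24] → torsion [4, 8, 24]

Answer: M ≅ ℤ^1 ⊕ ℤ/4 ⊕ ℤ/8 ⊕ ℤ/24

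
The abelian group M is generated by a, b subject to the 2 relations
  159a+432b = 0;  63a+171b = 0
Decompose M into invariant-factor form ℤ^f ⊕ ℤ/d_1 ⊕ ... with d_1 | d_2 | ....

rank_ℚ(R)=2; free=2−2=0
SNF(R) diag = [3, 9] → torsion [3, 9]

Answer: M ≅ ℤ/3 ⊕ ℤ/9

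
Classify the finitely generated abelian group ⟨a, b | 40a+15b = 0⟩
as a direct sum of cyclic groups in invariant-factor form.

Answer: M ≅ ℤ^1 ⊕ ℤ/5

Derivation:
rank_ℚ(R)=1; free=2−1=1
SNF(R) diag = [5] → torsion [5]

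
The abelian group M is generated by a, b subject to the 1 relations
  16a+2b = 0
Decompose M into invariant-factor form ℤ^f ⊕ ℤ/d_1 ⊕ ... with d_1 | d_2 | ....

rank_ℚ(R)=1; free=2−1=1
SNF(R) diag = [2] → torsion [2]

Answer: M ≅ ℤ^1 ⊕ ℤ/2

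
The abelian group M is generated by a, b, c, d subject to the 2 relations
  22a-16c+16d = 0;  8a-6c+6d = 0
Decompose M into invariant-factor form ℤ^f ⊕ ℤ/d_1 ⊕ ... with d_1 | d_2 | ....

Answer: M ≅ ℤ^2 ⊕ ℤ/2 ⊕ ℤ/2

Derivation:
rank_ℚ(R)=2; free=4−2=2
SNF(R) diag = [2, 2] → torsion [2, 2]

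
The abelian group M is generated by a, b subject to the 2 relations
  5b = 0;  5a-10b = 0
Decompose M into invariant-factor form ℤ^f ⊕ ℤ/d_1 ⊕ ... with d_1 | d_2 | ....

Answer: M ≅ ℤ/5 ⊕ ℤ/5

Derivation:
rank_ℚ(R)=2; free=2−2=0
SNF(R) diag = [5, 5] → torsion [5, 5]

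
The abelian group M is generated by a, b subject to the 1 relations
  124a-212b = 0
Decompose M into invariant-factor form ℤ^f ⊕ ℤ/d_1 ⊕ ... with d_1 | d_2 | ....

Answer: M ≅ ℤ^1 ⊕ ℤ/4

Derivation:
rank_ℚ(R)=1; free=2−1=1
SNF(R) diag = [4] → torsion [4]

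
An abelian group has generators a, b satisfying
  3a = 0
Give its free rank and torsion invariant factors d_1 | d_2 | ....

rank_ℚ(R)=1; free=2−1=1
SNF(R) diag = [3] → torsion [3]

Answer: M ≅ ℤ^1 ⊕ ℤ/3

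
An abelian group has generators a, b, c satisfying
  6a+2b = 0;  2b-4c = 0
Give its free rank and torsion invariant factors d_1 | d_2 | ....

Answer: M ≅ ℤ^1 ⊕ ℤ/2 ⊕ ℤ/2

Derivation:
rank_ℚ(R)=2; free=3−2=1
SNF(R) diag = [2, 2] → torsion [2, 2]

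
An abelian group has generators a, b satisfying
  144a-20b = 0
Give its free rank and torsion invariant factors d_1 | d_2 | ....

rank_ℚ(R)=1; free=2−1=1
SNF(R) diag = [4] → torsion [4]

Answer: M ≅ ℤ^1 ⊕ ℤ/4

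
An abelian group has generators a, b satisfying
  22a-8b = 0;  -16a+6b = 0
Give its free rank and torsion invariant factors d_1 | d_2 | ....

Answer: M ≅ ℤ/2 ⊕ ℤ/2

Derivation:
rank_ℚ(R)=2; free=2−2=0
SNF(R) diag = [2, 2] → torsion [2, 2]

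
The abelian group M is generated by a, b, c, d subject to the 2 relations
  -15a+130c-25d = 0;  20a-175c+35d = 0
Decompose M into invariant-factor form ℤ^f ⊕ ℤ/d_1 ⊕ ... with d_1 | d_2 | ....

rank_ℚ(R)=2; free=4−2=2
SNF(R) diag = [5, 5] → torsion [5, 5]

Answer: M ≅ ℤ^2 ⊕ ℤ/5 ⊕ ℤ/5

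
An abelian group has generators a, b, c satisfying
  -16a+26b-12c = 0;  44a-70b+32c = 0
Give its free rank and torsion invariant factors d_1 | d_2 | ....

Answer: M ≅ ℤ^1 ⊕ ℤ/2 ⊕ ℤ/4

Derivation:
rank_ℚ(R)=2; free=3−2=1
SNF(R) diag = [2, 4] → torsion [2, 4]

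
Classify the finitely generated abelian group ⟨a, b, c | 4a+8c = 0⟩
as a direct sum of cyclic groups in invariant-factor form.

rank_ℚ(R)=1; free=3−1=2
SNF(R) diag = [4] → torsion [4]

Answer: M ≅ ℤ^2 ⊕ ℤ/4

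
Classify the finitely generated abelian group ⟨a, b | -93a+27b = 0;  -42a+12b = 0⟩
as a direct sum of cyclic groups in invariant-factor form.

rank_ℚ(R)=2; free=2−2=0
SNF(R) diag = [3, 6] → torsion [3, 6]

Answer: M ≅ ℤ/3 ⊕ ℤ/6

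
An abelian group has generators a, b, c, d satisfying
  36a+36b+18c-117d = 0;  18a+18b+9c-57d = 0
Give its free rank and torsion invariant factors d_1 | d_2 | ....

Answer: M ≅ ℤ^2 ⊕ ℤ/3 ⊕ ℤ/9

Derivation:
rank_ℚ(R)=2; free=4−2=2
SNF(R) diag = [3, 9] → torsion [3, 9]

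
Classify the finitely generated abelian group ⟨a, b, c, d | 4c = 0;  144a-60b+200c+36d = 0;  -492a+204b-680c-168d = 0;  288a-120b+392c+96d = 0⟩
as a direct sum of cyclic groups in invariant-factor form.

rank_ℚ(R)=4; free=4−4=0
SNF(R) diag = [4, 12, 12, 24] → torsion [4, 12, 12, 24]

Answer: M ≅ ℤ/4 ⊕ ℤ/12 ⊕ ℤ/12 ⊕ ℤ/24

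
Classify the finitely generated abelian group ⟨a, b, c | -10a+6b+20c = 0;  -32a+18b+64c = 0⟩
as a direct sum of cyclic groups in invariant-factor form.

Answer: M ≅ ℤ^1 ⊕ ℤ/2 ⊕ ℤ/6

Derivation:
rank_ℚ(R)=2; free=3−2=1
SNF(R) diag = [2, 6] → torsion [2, 6]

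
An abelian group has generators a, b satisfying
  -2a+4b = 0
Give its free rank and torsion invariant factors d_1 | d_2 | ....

Answer: M ≅ ℤ^1 ⊕ ℤ/2

Derivation:
rank_ℚ(R)=1; free=2−1=1
SNF(R) diag = [2] → torsion [2]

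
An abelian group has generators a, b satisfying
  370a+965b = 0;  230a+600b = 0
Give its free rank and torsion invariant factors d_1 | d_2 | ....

Answer: M ≅ ℤ/5 ⊕ ℤ/10

Derivation:
rank_ℚ(R)=2; free=2−2=0
SNF(R) diag = [5, 10] → torsion [5, 10]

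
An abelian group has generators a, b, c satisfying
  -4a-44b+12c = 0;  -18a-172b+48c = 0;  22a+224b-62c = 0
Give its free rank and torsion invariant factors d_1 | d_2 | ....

rank_ℚ(R)=3; free=3−3=0
SNF(R) diag = [2, 2, 4] → torsion [2, 2, 4]

Answer: M ≅ ℤ/2 ⊕ ℤ/2 ⊕ ℤ/4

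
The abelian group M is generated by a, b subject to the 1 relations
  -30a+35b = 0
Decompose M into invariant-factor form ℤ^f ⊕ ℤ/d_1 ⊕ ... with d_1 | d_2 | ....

Answer: M ≅ ℤ^1 ⊕ ℤ/5

Derivation:
rank_ℚ(R)=1; free=2−1=1
SNF(R) diag = [5] → torsion [5]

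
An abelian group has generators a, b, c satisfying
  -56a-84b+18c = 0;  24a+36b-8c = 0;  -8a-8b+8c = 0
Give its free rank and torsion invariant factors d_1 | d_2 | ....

rank_ℚ(R)=3; free=3−3=0
SNF(R) diag = [2, 4, 8] → torsion [2, 4, 8]

Answer: M ≅ ℤ/2 ⊕ ℤ/4 ⊕ ℤ/8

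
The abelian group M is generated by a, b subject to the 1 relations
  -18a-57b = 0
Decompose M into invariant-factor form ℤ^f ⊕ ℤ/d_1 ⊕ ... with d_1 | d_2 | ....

Answer: M ≅ ℤ^1 ⊕ ℤ/3

Derivation:
rank_ℚ(R)=1; free=2−1=1
SNF(R) diag = [3] → torsion [3]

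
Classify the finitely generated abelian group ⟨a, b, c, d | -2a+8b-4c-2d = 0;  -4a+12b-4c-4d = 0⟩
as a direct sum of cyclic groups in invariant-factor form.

Answer: M ≅ ℤ^2 ⊕ ℤ/2 ⊕ ℤ/4

Derivation:
rank_ℚ(R)=2; free=4−2=2
SNF(R) diag = [2, 4] → torsion [2, 4]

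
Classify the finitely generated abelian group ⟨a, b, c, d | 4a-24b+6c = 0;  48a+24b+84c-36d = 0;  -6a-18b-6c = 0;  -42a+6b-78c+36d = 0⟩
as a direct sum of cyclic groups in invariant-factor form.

rank_ℚ(R)=4; free=4−4=0
SNF(R) diag = [2, 6, 12, 36] → torsion [2, 6, 12, 36]

Answer: M ≅ ℤ/2 ⊕ ℤ/6 ⊕ ℤ/12 ⊕ ℤ/36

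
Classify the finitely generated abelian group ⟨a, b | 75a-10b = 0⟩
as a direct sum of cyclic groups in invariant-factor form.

rank_ℚ(R)=1; free=2−1=1
SNF(R) diag = [5] → torsion [5]

Answer: M ≅ ℤ^1 ⊕ ℤ/5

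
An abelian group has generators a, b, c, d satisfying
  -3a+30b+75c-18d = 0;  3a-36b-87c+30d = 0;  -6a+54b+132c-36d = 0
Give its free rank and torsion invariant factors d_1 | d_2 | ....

Answer: M ≅ ℤ^1 ⊕ ℤ/3 ⊕ ℤ/6 ⊕ ℤ/6

Derivation:
rank_ℚ(R)=3; free=4−3=1
SNF(R) diag = [3, 6, 6] → torsion [3, 6, 6]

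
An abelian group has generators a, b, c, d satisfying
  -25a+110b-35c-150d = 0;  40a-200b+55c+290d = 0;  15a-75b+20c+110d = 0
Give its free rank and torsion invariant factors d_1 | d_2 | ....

Answer: M ≅ ℤ^1 ⊕ ℤ/5 ⊕ ℤ/5 ⊕ ℤ/15

Derivation:
rank_ℚ(R)=3; free=4−3=1
SNF(R) diag = [5, 5, 15] → torsion [5, 5, 15]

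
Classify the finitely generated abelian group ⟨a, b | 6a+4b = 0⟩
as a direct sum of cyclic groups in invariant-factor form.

Answer: M ≅ ℤ^1 ⊕ ℤ/2

Derivation:
rank_ℚ(R)=1; free=2−1=1
SNF(R) diag = [2] → torsion [2]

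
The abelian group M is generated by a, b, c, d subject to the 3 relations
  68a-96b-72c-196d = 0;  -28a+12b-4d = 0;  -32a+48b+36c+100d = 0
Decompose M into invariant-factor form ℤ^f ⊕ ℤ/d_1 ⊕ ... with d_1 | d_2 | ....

rank_ℚ(R)=3; free=4−3=1
SNF(R) diag = [4, 12, 36] → torsion [4, 12, 36]

Answer: M ≅ ℤ^1 ⊕ ℤ/4 ⊕ ℤ/12 ⊕ ℤ/36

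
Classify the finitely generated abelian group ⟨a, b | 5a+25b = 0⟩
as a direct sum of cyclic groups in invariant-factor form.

rank_ℚ(R)=1; free=2−1=1
SNF(R) diag = [5] → torsion [5]

Answer: M ≅ ℤ^1 ⊕ ℤ/5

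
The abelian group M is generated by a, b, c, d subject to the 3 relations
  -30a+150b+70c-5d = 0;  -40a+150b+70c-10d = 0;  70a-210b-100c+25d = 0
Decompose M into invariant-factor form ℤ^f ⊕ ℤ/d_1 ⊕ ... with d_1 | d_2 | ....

rank_ℚ(R)=3; free=4−3=1
SNF(R) diag = [5, 10, 30] → torsion [5, 10, 30]

Answer: M ≅ ℤ^1 ⊕ ℤ/5 ⊕ ℤ/10 ⊕ ℤ/30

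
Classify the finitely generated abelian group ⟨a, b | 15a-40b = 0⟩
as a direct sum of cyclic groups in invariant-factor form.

rank_ℚ(R)=1; free=2−1=1
SNF(R) diag = [5] → torsion [5]

Answer: M ≅ ℤ^1 ⊕ ℤ/5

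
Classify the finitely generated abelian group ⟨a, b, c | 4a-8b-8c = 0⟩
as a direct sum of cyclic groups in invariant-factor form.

rank_ℚ(R)=1; free=3−1=2
SNF(R) diag = [4] → torsion [4]

Answer: M ≅ ℤ^2 ⊕ ℤ/4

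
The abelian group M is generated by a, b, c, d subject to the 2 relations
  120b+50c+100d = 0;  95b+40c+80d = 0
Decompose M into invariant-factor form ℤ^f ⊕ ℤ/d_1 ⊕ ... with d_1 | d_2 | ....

rank_ℚ(R)=2; free=4−2=2
SNF(R) diag = [5, 10] → torsion [5, 10]

Answer: M ≅ ℤ^2 ⊕ ℤ/5 ⊕ ℤ/10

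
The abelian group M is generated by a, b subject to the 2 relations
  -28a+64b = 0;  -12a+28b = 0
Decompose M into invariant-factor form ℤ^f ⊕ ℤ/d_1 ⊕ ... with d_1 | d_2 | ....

Answer: M ≅ ℤ/4 ⊕ ℤ/4

Derivation:
rank_ℚ(R)=2; free=2−2=0
SNF(R) diag = [4, 4] → torsion [4, 4]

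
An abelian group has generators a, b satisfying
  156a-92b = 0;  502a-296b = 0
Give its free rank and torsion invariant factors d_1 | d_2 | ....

Answer: M ≅ ℤ/2 ⊕ ℤ/4

Derivation:
rank_ℚ(R)=2; free=2−2=0
SNF(R) diag = [2, 4] → torsion [2, 4]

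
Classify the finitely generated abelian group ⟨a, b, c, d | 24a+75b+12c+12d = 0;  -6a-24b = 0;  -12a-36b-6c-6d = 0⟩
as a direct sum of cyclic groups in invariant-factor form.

Answer: M ≅ ℤ^1 ⊕ ℤ/3 ⊕ ℤ/6 ⊕ ℤ/6

Derivation:
rank_ℚ(R)=3; free=4−3=1
SNF(R) diag = [3, 6, 6] → torsion [3, 6, 6]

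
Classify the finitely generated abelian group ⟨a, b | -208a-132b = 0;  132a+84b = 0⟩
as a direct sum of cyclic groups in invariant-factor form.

rank_ℚ(R)=2; free=2−2=0
SNF(R) diag = [4, 12] → torsion [4, 12]

Answer: M ≅ ℤ/4 ⊕ ℤ/12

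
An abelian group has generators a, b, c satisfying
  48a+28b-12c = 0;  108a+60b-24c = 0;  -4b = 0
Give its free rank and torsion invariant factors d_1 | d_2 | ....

Answer: M ≅ ℤ/4 ⊕ ℤ/12 ⊕ ℤ/12

Derivation:
rank_ℚ(R)=3; free=3−3=0
SNF(R) diag = [4, 12, 12] → torsion [4, 12, 12]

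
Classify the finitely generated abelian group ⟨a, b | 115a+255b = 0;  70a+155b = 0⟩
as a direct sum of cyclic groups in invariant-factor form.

rank_ℚ(R)=2; free=2−2=0
SNF(R) diag = [5, 5] → torsion [5, 5]

Answer: M ≅ ℤ/5 ⊕ ℤ/5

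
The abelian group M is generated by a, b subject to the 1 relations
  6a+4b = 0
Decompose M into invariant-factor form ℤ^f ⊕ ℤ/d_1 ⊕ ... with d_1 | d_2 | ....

rank_ℚ(R)=1; free=2−1=1
SNF(R) diag = [2] → torsion [2]

Answer: M ≅ ℤ^1 ⊕ ℤ/2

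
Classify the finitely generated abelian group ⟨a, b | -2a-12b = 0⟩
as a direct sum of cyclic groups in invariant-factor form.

rank_ℚ(R)=1; free=2−1=1
SNF(R) diag = [2] → torsion [2]

Answer: M ≅ ℤ^1 ⊕ ℤ/2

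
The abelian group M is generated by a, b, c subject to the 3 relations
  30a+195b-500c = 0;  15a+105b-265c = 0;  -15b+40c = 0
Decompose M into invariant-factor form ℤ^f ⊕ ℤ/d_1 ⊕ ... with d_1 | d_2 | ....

rank_ℚ(R)=3; free=3−3=0
SNF(R) diag = [5, 15, 30] → torsion [5, 15, 30]

Answer: M ≅ ℤ/5 ⊕ ℤ/15 ⊕ ℤ/30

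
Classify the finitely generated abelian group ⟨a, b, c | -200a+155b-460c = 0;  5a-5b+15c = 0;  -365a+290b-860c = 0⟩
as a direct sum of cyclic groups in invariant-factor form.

Answer: M ≅ ℤ/5 ⊕ ℤ/5 ⊕ ℤ/15

Derivation:
rank_ℚ(R)=3; free=3−3=0
SNF(R) diag = [5, 5, 15] → torsion [5, 5, 15]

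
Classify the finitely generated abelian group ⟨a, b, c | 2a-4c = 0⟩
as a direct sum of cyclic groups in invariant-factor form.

Answer: M ≅ ℤ^2 ⊕ ℤ/2

Derivation:
rank_ℚ(R)=1; free=3−1=2
SNF(R) diag = [2] → torsion [2]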